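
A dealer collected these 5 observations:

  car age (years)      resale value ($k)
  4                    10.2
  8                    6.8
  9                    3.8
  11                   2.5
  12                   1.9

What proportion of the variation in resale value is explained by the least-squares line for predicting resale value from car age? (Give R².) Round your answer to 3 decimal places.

n = 5, Σx = 44, Σy = 25.2, Σxy = 179.7, Σx² = 426, Σy² = 174.58
Sxx = Σx² − (Σx)²/n = 426 − 387.2 = 38.8
Sxy = Σxy − (Σx)(Σy)/n = 179.7 − 221.76 = -42.06
Syy = Σy² − (Σy)²/n = 174.58 − 127.008 = 47.572
R² = Sxy²/(Sxx·Syy) = (-42.06)²/(38.8·47.572) = 0.958419

0.958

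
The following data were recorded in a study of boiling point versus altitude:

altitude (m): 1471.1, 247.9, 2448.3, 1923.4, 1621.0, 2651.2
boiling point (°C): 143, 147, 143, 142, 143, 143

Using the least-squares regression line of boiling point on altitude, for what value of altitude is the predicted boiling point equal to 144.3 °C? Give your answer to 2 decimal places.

1245.91

n = 6, Σx = 10362.9, Σy = 861, Σxy = 1480962.9, Σx² = 21575732.51
Sxx = Σx² − (Σx)²/n = 21575732.51 − 17898282.735 = 3677449.775
Sxy = Σxy − (Σx)(Σy)/n = 1480962.9 − 1487076.15 = -6113.25
b = Sxy/Sxx = -6113.25/3677449.775 = -0.001662
a = ȳ − b·x̄ = 143.5 − (-0.001662)·1727.15 = 146.371147
Set a + b·x = 144.3: x = (144.3 − 146.371147) / (-0.001662) = 1245.906828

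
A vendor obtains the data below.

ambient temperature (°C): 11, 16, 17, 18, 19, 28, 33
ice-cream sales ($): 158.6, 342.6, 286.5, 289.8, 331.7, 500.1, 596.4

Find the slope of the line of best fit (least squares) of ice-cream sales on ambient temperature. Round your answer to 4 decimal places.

n = 7, Σx = 142, Σy = 2505.7, Σxy = 57299.4, Σx² = 3224
Sxx = Σx² − (Σx)²/n = 3224 − 2880.571429 = 343.428571
Sxy = Σxy − (Σx)(Σy)/n = 57299.4 − 50829.914286 = 6469.485714
b = Sxy/Sxx = 6469.485714/343.428571 = 18.837937

18.8379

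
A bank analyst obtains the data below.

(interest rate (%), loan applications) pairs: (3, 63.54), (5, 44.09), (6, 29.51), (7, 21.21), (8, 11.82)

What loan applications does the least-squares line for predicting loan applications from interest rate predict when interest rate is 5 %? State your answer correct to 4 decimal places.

n = 5, Σx = 29, Σy = 170.17, Σxy = 831.16, Σx² = 183
Sxx = Σx² − (Σx)²/n = 183 − 168.2 = 14.8
Sxy = Σxy − (Σx)(Σy)/n = 831.16 − 986.986 = -155.826
b = Sxy/Sxx = -155.826/14.8 = -10.528784
a = ȳ − b·x̄ = 34.034 − (-10.528784)·5.8 = 95.100946
ŷ(5) = a + b·5 = 95.100946 + (-10.528784)·5 = 42.457027

42.4570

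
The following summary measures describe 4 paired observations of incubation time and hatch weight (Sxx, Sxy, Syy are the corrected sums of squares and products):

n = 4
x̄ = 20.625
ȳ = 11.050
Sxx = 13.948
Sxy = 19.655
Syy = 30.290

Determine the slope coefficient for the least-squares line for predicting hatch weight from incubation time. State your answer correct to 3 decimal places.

1.409

b = Sxy/Sxx = 19.655/13.948 = 1.409163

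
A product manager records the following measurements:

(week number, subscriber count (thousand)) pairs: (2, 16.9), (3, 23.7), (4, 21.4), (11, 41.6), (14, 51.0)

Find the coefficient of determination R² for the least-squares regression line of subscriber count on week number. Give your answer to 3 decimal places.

0.982

n = 5, Σx = 34, Σy = 154.6, Σxy = 1362.1, Σx² = 346, Σy² = 5636.82
Sxx = Σx² − (Σx)²/n = 346 − 231.2 = 114.8
Sxy = Σxy − (Σx)(Σy)/n = 1362.1 − 1051.28 = 310.82
Syy = Σy² − (Σy)²/n = 5636.82 − 4780.232 = 856.588
R² = Sxy²/(Sxx·Syy) = (310.82)²/(114.8·856.588) = 0.982435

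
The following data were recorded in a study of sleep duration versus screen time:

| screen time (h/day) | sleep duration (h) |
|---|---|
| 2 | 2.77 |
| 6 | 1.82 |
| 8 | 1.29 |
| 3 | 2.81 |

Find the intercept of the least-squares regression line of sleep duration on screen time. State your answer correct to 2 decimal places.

n = 4, Σx = 19, Σy = 8.69, Σxy = 35.21, Σx² = 113
Sxx = Σx² − (Σx)²/n = 113 − 90.25 = 22.75
Sxy = Σxy − (Σx)(Σy)/n = 35.21 − 41.2775 = -6.0675
b = Sxy/Sxx = -6.0675/22.75 = -0.266703
a = ȳ − b·x̄ = 2.1725 − (-0.266703)·4.75 = 3.439341

3.44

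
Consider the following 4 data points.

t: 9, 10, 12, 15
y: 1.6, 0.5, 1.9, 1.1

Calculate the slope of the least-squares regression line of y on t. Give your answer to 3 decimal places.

n = 4, Σx = 46, Σy = 5.1, Σxy = 58.7, Σx² = 550
Sxx = Σx² − (Σx)²/n = 550 − 529 = 21
Sxy = Σxy − (Σx)(Σy)/n = 58.7 − 58.65 = 0.05
b = Sxy/Sxx = 0.05/21 = 0.002381

0.002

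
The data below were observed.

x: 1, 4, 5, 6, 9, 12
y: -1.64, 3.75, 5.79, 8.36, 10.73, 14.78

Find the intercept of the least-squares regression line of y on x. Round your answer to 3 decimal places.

n = 6, Σx = 37, Σy = 41.77, Σxy = 366.4, Σx² = 303
Sxx = Σx² − (Σx)²/n = 303 − 228.166667 = 74.833333
Sxy = Σxy − (Σx)(Σy)/n = 366.4 − 257.581667 = 108.818333
b = Sxy/Sxx = 108.818333/74.833333 = 1.454143
a = ȳ − b·x̄ = 6.961667 − 1.454143·6.166667 = -2.005546

-2.006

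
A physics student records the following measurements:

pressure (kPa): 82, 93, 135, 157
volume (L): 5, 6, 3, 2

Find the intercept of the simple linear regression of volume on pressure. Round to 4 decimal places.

n = 4, Σx = 467, Σy = 16, Σxy = 1687, Σx² = 58247
Sxx = Σx² − (Σx)²/n = 58247 − 54522.25 = 3724.75
Sxy = Σxy − (Σx)(Σy)/n = 1687 − 1868 = -181
b = Sxy/Sxx = -181/3724.75 = -0.048594
a = ȳ − b·x̄ = 4 − (-0.048594)·116.75 = 9.673334

9.6733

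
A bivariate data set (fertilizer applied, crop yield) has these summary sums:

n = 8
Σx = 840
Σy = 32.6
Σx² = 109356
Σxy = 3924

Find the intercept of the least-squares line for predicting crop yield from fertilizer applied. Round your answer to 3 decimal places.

1.588

Sxx = Σx² − (Σx)²/n = 109356 − 88200 = 21156
Sxy = Σxy − (Σx)(Σy)/n = 3924 − 3423 = 501
b = Sxy/Sxx = 501/21156 = 0.023681
a = ȳ − b·x̄ = 4.075 − 0.023681·105 = 1.588471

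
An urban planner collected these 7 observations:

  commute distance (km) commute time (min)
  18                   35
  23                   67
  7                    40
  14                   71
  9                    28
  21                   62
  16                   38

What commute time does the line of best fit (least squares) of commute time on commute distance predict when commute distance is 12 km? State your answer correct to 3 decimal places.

43.060

n = 7, Σx = 108, Σy = 341, Σxy = 5607, Σx² = 1876
Sxx = Σx² − (Σx)²/n = 1876 − 1666.285714 = 209.714286
Sxy = Σxy − (Σx)(Σy)/n = 5607 − 5261.142857 = 345.857143
b = Sxy/Sxx = 345.857143/209.714286 = 1.649183
a = ȳ − b·x̄ = 48.714286 − 1.649183·15.428571 = 23.269755
ŷ(12) = a + b·12 = 23.269755 + 1.649183·12 = 43.059946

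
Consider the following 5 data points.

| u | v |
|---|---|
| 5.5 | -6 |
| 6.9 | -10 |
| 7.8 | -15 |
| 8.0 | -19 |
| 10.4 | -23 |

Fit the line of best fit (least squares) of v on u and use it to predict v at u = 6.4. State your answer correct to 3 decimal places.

n = 5, Σx = 38.6, Σy = -73, Σxy = -610.2, Σx² = 310.86
Sxx = Σx² − (Σx)²/n = 310.86 − 297.992 = 12.868
Sxy = Σxy − (Σx)(Σy)/n = -610.2 − (-563.56) = -46.64
b = Sxy/Sxx = -46.64/12.868 = -3.624495
a = ȳ − b·x̄ = -14.6 − (-3.624495)·7.72 = 13.381100
ŷ(6.4) = a + b·6.4 = 13.381100 + (-3.624495)·6.4 = -9.815667

-9.816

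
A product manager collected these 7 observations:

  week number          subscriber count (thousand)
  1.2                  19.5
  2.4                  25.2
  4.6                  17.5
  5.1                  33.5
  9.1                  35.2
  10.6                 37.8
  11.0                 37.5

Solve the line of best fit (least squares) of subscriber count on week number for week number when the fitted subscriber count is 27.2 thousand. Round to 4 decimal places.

n = 7, Σx = 44, Σy = 206.2, Σxy = 1468.73, Σx² = 370.54
Sxx = Σx² − (Σx)²/n = 370.54 − 276.571429 = 93.968571
Sxy = Σxy − (Σx)(Σy)/n = 1468.73 − 1296.114286 = 172.615714
b = Sxy/Sxx = 172.615714/93.968571 = 1.836952
a = ȳ − b·x̄ = 29.457143 − 1.836952·6.285714 = 17.910590
Set a + b·x = 27.2: x = (27.2 − 17.910590) / 1.836952 = 5.056970

5.0570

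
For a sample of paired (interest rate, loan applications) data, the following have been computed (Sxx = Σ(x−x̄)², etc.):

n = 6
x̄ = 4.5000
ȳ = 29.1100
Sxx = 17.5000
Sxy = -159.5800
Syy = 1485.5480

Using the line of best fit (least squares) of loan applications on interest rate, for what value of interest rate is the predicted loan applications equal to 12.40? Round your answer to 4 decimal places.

b = Sxy/Sxx = -159.58/17.5 = -9.118857
a = ȳ − b·x̄ = 29.11 − (-9.118857)·4.5 = 70.144857
Set a + b·x = 12.40: x = (12.40 − 70.144857) / (-9.118857) = 6.332466

6.3325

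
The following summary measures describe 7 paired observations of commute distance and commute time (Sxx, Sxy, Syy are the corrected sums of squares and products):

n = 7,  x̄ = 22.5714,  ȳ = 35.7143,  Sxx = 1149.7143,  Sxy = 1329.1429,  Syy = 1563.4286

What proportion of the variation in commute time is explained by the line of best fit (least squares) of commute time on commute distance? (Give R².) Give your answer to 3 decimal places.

0.983

R² = Sxy²/(Sxx·Syy) = (1329.1429)²/(1149.7143·1563.4286) = 0.982823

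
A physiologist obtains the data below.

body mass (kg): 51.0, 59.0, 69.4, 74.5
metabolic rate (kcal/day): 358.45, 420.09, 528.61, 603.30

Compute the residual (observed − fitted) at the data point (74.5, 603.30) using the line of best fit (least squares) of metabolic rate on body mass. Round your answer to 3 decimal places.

11.829

n = 4, Σx = 253.9, Σy = 1910.45, Σxy = 124697.644, Σx² = 16448.61
Sxx = Σx² − (Σx)²/n = 16448.61 − 16116.3025 = 332.3075
Sxy = Σxy − (Σx)(Σy)/n = 124697.644 − 121265.81375 = 3431.83025
b = Sxy/Sxx = 3431.83025/332.3075 = 10.327273
a = ȳ − b·x̄ = 477.6125 − 10.327273·63.475 = -177.911149
ŷ(74.5) = -177.911149 + 10.327273·74.5 = 591.470684
residual = y − ŷ = 603.30 − 591.470684 = 11.829316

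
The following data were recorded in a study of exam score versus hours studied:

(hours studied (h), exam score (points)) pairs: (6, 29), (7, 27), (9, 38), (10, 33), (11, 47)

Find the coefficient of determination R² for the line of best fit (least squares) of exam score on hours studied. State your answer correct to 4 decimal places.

0.6999

n = 5, Σx = 43, Σy = 174, Σxy = 1552, Σx² = 387, Σy² = 6312
Sxx = Σx² − (Σx)²/n = 387 − 369.8 = 17.2
Sxy = Σxy − (Σx)(Σy)/n = 1552 − 1496.4 = 55.6
Syy = Σy² − (Σy)²/n = 6312 − 6055.2 = 256.8
R² = Sxy²/(Sxx·Syy) = (55.6)²/(17.2·256.8) = 0.699884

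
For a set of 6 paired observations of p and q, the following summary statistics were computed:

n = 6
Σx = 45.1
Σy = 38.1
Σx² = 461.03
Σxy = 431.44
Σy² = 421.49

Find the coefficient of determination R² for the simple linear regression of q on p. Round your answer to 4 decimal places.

Sxx = Σx² − (Σx)²/n = 461.03 − 339.001667 = 122.028333
Sxy = Σxy − (Σx)(Σy)/n = 431.44 − 286.385 = 145.055
Syy = Σy² − (Σy)²/n = 421.49 − 241.935 = 179.555
R² = Sxy²/(Sxx·Syy) = (145.055)²/(122.028333·179.555) = 0.960301

0.9603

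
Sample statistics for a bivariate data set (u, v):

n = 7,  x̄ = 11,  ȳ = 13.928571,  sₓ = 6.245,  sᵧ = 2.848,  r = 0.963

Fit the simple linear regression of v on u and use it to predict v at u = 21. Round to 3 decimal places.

b = r · sᵧ/sₓ = 0.963 · 2.848/6.245 = 0.439171
a = ȳ − b·x̄ = 13.928571 − 0.439171·11 = 9.097688
ŷ(21) = a + b·21 = 9.097688 + 0.439171·21 = 18.320283

18.320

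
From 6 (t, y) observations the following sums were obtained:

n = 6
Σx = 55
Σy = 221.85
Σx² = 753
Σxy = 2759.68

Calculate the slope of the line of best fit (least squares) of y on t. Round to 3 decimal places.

Sxx = Σx² − (Σx)²/n = 753 − 504.166667 = 248.833333
Sxy = Σxy − (Σx)(Σy)/n = 2759.68 − 2033.625 = 726.055
b = Sxy/Sxx = 726.055/248.833333 = 2.917837

2.918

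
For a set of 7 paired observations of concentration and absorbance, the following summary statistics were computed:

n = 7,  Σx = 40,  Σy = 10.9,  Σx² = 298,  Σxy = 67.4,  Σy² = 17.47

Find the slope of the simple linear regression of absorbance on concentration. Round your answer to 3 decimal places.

Sxx = Σx² − (Σx)²/n = 298 − 228.571429 = 69.428571
Sxy = Σxy − (Σx)(Σy)/n = 67.4 − 62.285714 = 5.114286
b = Sxy/Sxx = 5.114286/69.428571 = 0.073663

0.074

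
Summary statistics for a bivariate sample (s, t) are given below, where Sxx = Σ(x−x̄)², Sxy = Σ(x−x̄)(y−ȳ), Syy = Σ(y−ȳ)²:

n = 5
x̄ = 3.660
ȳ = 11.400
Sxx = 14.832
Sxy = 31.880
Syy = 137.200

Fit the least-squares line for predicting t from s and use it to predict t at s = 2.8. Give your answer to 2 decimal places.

b = Sxy/Sxx = 31.88/14.832 = 2.149407
a = ȳ − b·x̄ = 11.4 − 2.149407·3.66 = 3.533172
ŷ(2.8) = a + b·2.8 = 3.533172 + 2.149407·2.8 = 9.551510

9.55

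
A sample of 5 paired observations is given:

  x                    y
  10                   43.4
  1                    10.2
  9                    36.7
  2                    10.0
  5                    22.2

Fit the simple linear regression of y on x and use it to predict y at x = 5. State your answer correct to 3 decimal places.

23.003

n = 5, Σx = 27, Σy = 122.5, Σxy = 905.5, Σx² = 211
Sxx = Σx² − (Σx)²/n = 211 − 145.8 = 65.2
Sxy = Σxy − (Σx)(Σy)/n = 905.5 − 661.5 = 244
b = Sxy/Sxx = 244/65.2 = 3.742331
a = ȳ − b·x̄ = 24.5 − 3.742331·5.4 = 4.291411
ŷ(5) = a + b·5 = 4.291411 + 3.742331·5 = 23.003067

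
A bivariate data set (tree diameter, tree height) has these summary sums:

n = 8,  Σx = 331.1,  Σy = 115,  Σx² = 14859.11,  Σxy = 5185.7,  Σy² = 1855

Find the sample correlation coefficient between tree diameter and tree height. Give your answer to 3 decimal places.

Sxx = Σx² − (Σx)²/n = 14859.11 − 13703.40125 = 1155.70875
Sxy = Σxy − (Σx)(Σy)/n = 5185.7 − 4759.5625 = 426.1375
Syy = Σy² − (Σy)²/n = 1855 − 1653.125 = 201.875
r = Sxy/√(Sxx·Syy) = 426.1375/√(233308.703906) = 426.1375/483.020397 = 0.882235

0.882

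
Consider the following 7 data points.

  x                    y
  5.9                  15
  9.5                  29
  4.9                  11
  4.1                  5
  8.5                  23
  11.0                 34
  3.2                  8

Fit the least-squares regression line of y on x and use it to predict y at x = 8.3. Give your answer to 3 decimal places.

n = 7, Σx = 47.1, Σy = 125, Σxy = 1033.5, Σx² = 369.37
Sxx = Σx² − (Σx)²/n = 369.37 − 316.915714 = 52.454286
Sxy = Σxy − (Σx)(Σy)/n = 1033.5 − 841.071429 = 192.428571
b = Sxy/Sxx = 192.428571/52.454286 = 3.668500
a = ȳ − b·x̄ = 17.857143 − 3.668500·6.728571 = -6.826625
ŷ(8.3) = a + b·8.3 = -6.826625 + 3.668500·8.3 = 23.621929

23.622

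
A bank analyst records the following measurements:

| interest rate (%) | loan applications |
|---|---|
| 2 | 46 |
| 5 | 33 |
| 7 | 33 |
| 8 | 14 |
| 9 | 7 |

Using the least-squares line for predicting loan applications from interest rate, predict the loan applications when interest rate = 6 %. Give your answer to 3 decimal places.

27.649

n = 5, Σx = 31, Σy = 133, Σxy = 663, Σx² = 223
Sxx = Σx² − (Σx)²/n = 223 − 192.2 = 30.8
Sxy = Σxy − (Σx)(Σy)/n = 663 − 824.6 = -161.6
b = Sxy/Sxx = -161.6/30.8 = -5.246753
a = ȳ − b·x̄ = 26.6 − (-5.246753)·6.2 = 59.129870
ŷ(6) = a + b·6 = 59.129870 + (-5.246753)·6 = 27.649351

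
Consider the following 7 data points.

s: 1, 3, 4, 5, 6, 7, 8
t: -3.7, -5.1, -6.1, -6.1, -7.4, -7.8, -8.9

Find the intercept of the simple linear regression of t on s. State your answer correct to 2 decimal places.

-2.95

n = 7, Σx = 34, Σy = -45.1, Σxy = -244.1, Σx² = 200
Sxx = Σx² − (Σx)²/n = 200 − 165.142857 = 34.857143
Sxy = Σxy − (Σx)(Σy)/n = -244.1 − (-219.057143) = -25.042857
b = Sxy/Sxx = -25.042857/34.857143 = -0.718443
a = ȳ − b·x̄ = -6.442857 − (-0.718443)·4.857143 = -2.953279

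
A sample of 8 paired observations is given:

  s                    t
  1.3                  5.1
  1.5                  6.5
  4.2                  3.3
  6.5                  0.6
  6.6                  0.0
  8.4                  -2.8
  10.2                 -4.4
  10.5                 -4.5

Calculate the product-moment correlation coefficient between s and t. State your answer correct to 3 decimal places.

n = 8, Σx = 49.2, Σy = 3.8, Σxy = -81.51, Σx² = 392.24, Σy² = 126.96
Sxx = Σx² − (Σx)²/n = 392.24 − 302.58 = 89.66
Sxy = Σxy − (Σx)(Σy)/n = -81.51 − 23.37 = -104.88
Syy = Σy² − (Σy)²/n = 126.96 − 1.805 = 125.155
r = Sxy/√(Sxx·Syy) = -104.88/√(11221.3973) = -104.88/105.931097 = -0.990078

-0.990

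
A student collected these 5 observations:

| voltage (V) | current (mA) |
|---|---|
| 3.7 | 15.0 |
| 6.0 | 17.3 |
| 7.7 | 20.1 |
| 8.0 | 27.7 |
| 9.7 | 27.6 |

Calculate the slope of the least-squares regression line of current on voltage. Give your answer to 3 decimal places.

2.290

n = 5, Σx = 35.1, Σy = 107.7, Σxy = 803.39, Σx² = 267.07
Sxx = Σx² − (Σx)²/n = 267.07 − 246.402 = 20.668
Sxy = Σxy − (Σx)(Σy)/n = 803.39 − 756.054 = 47.336
b = Sxy/Sxx = 47.336/20.668 = 2.290304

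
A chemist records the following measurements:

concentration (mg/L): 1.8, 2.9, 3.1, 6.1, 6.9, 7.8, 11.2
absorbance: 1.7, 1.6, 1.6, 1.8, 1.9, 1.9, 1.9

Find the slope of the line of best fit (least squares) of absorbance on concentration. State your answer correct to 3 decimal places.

n = 7, Σx = 39.8, Σy = 12.4, Σxy = 72.85, Σx² = 292.36
Sxx = Σx² − (Σx)²/n = 292.36 − 226.291429 = 66.068571
Sxy = Σxy − (Σx)(Σy)/n = 72.85 − 70.502857 = 2.347143
b = Sxy/Sxx = 2.347143/66.068571 = 0.035526

0.036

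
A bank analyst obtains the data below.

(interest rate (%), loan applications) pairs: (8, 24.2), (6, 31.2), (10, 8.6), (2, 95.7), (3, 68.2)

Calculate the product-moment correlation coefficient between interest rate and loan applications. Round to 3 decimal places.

n = 5, Σx = 29, Σy = 227.9, Σxy = 862.8, Σx² = 213, Σy² = 15442.77
Sxx = Σx² − (Σx)²/n = 213 − 168.2 = 44.8
Sxy = Σxy − (Σx)(Σy)/n = 862.8 − 1321.82 = -459.02
Syy = Σy² − (Σy)²/n = 15442.77 − 10387.682 = 5055.088
r = Sxy/√(Sxx·Syy) = -459.02/√(226467.9424) = -459.02/475.886481 = -0.964558

-0.965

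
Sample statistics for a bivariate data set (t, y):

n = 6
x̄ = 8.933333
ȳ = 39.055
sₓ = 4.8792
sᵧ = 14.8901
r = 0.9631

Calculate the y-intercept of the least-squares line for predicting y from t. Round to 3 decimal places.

12.799

b = r · sᵧ/sₓ = 0.9631 · 14.8901/4.8792 = 2.939141
a = ȳ − b·x̄ = 39.055 − 2.939141·8.933333 = 12.798677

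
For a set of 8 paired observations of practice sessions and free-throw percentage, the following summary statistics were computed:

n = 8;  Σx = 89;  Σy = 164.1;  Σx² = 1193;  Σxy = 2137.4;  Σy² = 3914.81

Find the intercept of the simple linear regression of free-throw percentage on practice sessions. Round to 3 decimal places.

3.415

Sxx = Σx² − (Σx)²/n = 1193 − 990.125 = 202.875
Sxy = Σxy − (Σx)(Σy)/n = 2137.4 − 1825.6125 = 311.7875
b = Sxy/Sxx = 311.7875/202.875 = 1.536845
a = ȳ − b·x̄ = 20.5125 − 1.536845·11.125 = 3.415096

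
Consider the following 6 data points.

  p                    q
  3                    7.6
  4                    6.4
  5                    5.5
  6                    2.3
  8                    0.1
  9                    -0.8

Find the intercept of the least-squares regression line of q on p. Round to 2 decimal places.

12.17

n = 6, Σx = 35, Σy = 21.1, Σxy = 83.3, Σx² = 231
Sxx = Σx² − (Σx)²/n = 231 − 204.166667 = 26.833333
Sxy = Σxy − (Σx)(Σy)/n = 83.3 − 123.083333 = -39.783333
b = Sxy/Sxx = -39.783333/26.833333 = -1.482609
a = ȳ − b·x̄ = 3.516667 − (-1.482609)·5.833333 = 12.165217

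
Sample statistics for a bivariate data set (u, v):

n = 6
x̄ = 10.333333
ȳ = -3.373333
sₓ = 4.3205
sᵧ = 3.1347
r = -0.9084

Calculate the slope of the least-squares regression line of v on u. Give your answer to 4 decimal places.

b = r · sᵧ/sₓ = -0.9084 · 3.1347/4.3205 = -0.659081

-0.6591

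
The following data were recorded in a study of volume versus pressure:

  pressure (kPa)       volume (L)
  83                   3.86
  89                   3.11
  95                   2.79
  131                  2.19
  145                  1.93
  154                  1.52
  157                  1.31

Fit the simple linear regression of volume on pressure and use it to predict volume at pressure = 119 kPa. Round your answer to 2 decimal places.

n = 7, Σx = 854, Σy = 16.71, Σxy = 1868.71, Σx² = 110386
Sxx = Σx² − (Σx)²/n = 110386 − 104188 = 6198
Sxy = Σxy − (Σx)(Σy)/n = 1868.71 − 2038.62 = -169.91
b = Sxy/Sxx = -169.91/6198 = -0.027414
a = ȳ − b·x̄ = 2.387143 − (-0.027414)·122 = 5.731612
ŷ(119) = a + b·119 = 5.731612 + (-0.027414)·119 = 2.469384

2.47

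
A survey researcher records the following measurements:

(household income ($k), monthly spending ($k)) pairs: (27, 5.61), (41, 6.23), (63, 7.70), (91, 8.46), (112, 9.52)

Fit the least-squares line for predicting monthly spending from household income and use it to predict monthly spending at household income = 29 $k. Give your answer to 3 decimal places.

n = 5, Σx = 334, Σy = 37.52, Σxy = 2728.1, Σx² = 27204
Sxx = Σx² − (Σx)²/n = 27204 − 22311.2 = 4892.8
Sxy = Σxy − (Σx)(Σy)/n = 2728.1 − 2506.336 = 221.764
b = Sxy/Sxx = 221.764/4892.8 = 0.045325
a = ȳ − b·x̄ = 7.504 − 0.045325·66.8 = 4.476319
ŷ(29) = a + b·29 = 4.476319 + 0.045325·29 = 5.790732

5.791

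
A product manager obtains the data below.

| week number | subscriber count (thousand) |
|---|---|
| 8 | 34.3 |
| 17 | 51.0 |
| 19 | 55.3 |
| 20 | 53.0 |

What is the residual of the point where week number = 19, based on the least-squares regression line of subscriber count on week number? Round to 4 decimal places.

1.7500

n = 4, Σx = 64, Σy = 193.6, Σxy = 3252.1, Σx² = 1114
Sxx = Σx² − (Σx)²/n = 1114 − 1024 = 90
Sxy = Σxy − (Σx)(Σy)/n = 3252.1 − 3097.6 = 154.5
b = Sxy/Sxx = 154.5/90 = 1.716667
a = ȳ − b·x̄ = 48.4 − 1.716667·16 = 20.933333
ŷ(19) = 20.933333 + 1.716667·19 = 53.55
residual = y − ŷ = 55.3 − 53.55 = 1.75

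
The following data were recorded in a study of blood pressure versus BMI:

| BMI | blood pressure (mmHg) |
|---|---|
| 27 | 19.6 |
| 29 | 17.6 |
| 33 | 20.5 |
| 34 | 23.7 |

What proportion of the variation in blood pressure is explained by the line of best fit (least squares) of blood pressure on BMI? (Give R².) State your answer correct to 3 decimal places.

0.560

n = 4, Σx = 123, Σy = 81.4, Σxy = 2521.9, Σx² = 3815, Σy² = 1675.86
Sxx = Σx² − (Σx)²/n = 3815 − 3782.25 = 32.75
Sxy = Σxy − (Σx)(Σy)/n = 2521.9 − 2503.05 = 18.85
Syy = Σy² − (Σy)²/n = 1675.86 − 1656.49 = 19.37
R² = Sxy²/(Sxx·Syy) = (18.85)²/(32.75·19.37) = 0.560121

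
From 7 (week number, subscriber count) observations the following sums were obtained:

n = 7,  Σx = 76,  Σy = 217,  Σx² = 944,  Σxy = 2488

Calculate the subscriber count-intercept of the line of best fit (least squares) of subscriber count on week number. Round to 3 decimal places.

18.942

Sxx = Σx² − (Σx)²/n = 944 − 825.142857 = 118.857143
Sxy = Σxy − (Σx)(Σy)/n = 2488 − 2356 = 132
b = Sxy/Sxx = 132/118.857143 = 1.110577
a = ȳ − b·x̄ = 31 − 1.110577·10.857143 = 18.942308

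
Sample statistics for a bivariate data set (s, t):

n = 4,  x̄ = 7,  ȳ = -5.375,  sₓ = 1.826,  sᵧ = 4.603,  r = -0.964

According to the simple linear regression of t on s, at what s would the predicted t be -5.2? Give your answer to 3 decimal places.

6.928

b = r · sᵧ/sₓ = -0.964 · 4.603/1.826 = -2.430061
a = ȳ − b·x̄ = -5.375 − (-2.430061)·7 = 11.635429
Set a + b·x = -5.2: x = (-5.2 − 11.635429) / (-2.430061) = 6.927985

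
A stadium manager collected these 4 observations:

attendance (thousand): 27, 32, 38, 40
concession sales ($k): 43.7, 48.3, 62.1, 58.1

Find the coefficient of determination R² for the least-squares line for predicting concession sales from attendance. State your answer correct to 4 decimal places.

n = 4, Σx = 137, Σy = 212.2, Σxy = 7409.3, Σx² = 4797, Σy² = 11474.6
Sxx = Σx² − (Σx)²/n = 4797 − 4692.25 = 104.75
Sxy = Σxy − (Σx)(Σy)/n = 7409.3 − 7267.85 = 141.45
Syy = Σy² − (Σy)²/n = 11474.6 − 11257.21 = 217.39
R² = Sxy²/(Sxx·Syy) = (141.45)²/(104.75·217.39) = 0.878643

0.8786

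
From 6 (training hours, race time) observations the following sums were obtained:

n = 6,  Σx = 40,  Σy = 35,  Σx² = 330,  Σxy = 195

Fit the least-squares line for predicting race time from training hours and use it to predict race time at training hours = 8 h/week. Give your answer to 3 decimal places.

Sxx = Σx² − (Σx)²/n = 330 − 266.666667 = 63.333333
Sxy = Σxy − (Σx)(Σy)/n = 195 − 233.333333 = -38.333333
b = Sxy/Sxx = -38.333333/63.333333 = -0.605263
a = ȳ − b·x̄ = 5.833333 − (-0.605263)·6.666667 = 9.868421
ŷ(8) = a + b·8 = 9.868421 + (-0.605263)·8 = 5.026316

5.026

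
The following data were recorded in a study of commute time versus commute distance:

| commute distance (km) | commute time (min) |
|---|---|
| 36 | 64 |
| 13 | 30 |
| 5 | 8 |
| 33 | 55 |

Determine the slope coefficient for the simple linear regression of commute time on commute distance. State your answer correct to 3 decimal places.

n = 4, Σx = 87, Σy = 157, Σxy = 4549, Σx² = 2579
Sxx = Σx² − (Σx)²/n = 2579 − 1892.25 = 686.75
Sxy = Σxy − (Σx)(Σy)/n = 4549 − 3414.75 = 1134.25
b = Sxy/Sxx = 1134.25/686.75 = 1.651620

1.652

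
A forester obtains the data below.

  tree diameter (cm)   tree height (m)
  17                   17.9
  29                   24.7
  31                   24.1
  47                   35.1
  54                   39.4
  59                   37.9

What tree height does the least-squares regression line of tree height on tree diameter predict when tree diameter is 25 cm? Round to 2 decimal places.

n = 6, Σx = 237, Σy = 179.1, Σxy = 7781.1, Σx² = 10697
Sxx = Σx² − (Σx)²/n = 10697 − 9361.5 = 1335.5
Sxy = Σxy − (Σx)(Σy)/n = 7781.1 − 7074.45 = 706.65
b = Sxy/Sxx = 706.65/1335.5 = 0.529128
a = ȳ − b·x̄ = 29.85 − 0.529128·39.5 = 8.949457
ŷ(25) = a + b·25 = 8.949457 + 0.529128·25 = 22.177649

22.18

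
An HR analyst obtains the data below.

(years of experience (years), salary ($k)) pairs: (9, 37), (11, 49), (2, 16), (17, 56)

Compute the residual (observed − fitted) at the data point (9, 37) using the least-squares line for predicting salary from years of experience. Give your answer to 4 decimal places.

n = 4, Σx = 39, Σy = 158, Σxy = 1856, Σx² = 495
Sxx = Σx² − (Σx)²/n = 495 − 380.25 = 114.75
Sxy = Σxy − (Σx)(Σy)/n = 1856 − 1540.5 = 315.5
b = Sxy/Sxx = 315.5/114.75 = 2.749455
a = ȳ − b·x̄ = 39.5 − 2.749455·9.75 = 12.692810
ŷ(9) = 12.692810 + 2.749455·9 = 37.437908
residual = y − ŷ = 37 − 37.437908 = -0.437908

-0.4379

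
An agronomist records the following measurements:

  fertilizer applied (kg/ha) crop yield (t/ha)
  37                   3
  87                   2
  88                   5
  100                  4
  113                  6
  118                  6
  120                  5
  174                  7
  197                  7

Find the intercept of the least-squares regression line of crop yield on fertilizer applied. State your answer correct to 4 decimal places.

1.5784

n = 9, Σx = 1034, Σy = 45, Σxy = 5708, Σx² = 136860
Sxx = Σx² − (Σx)²/n = 136860 − 118795.111111 = 18064.888889
Sxy = Σxy − (Σx)(Σy)/n = 5708 − 5170 = 538
b = Sxy/Sxx = 538/18064.888889 = 0.029782
a = ȳ − b·x̄ = 5 − 0.029782·114.888889 = 1.578433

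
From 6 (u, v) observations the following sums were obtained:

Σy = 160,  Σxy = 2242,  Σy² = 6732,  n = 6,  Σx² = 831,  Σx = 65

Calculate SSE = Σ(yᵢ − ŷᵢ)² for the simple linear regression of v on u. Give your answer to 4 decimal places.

425.3193

Sxx = Σx² − (Σx)²/n = 831 − 704.166667 = 126.833333
Sxy = Σxy − (Σx)(Σy)/n = 2242 − 1733.333333 = 508.666667
Syy = Σy² − (Σy)²/n = 6732 − 4266.666667 = 2465.333333
b = Sxy/Sxx = 508.666667/126.833333 = 4.010512
SSE = Syy − b·Sxy = 2465.333333 − 4.010512·508.666667 = 425.319317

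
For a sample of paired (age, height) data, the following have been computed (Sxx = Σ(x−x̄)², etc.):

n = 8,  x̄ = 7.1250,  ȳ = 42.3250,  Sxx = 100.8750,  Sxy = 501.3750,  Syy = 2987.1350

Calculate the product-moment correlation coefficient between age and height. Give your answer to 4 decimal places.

0.9134

r = Sxy/√(Sxx·Syy) = 501.375/√(301327.243125) = 501.375/548.932822 = 0.913363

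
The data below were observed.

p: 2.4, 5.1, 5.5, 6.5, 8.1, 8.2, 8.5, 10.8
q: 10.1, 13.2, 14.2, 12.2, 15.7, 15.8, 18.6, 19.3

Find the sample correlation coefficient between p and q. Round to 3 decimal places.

0.922

n = 8, Σx = 55.1, Σy = 119.1, Σxy = 872.23, Σx² = 426.01, Σy² = 1841.31
Sxx = Σx² − (Σx)²/n = 426.01 − 379.50125 = 46.50875
Sxy = Σxy − (Σx)(Σy)/n = 872.23 − 820.30125 = 51.92875
Syy = Σy² − (Σy)²/n = 1841.31 − 1773.10125 = 68.20875
r = Sxy/√(Sxx·Syy) = 51.92875/√(3172.303702) = 51.92875/56.323207 = 0.921978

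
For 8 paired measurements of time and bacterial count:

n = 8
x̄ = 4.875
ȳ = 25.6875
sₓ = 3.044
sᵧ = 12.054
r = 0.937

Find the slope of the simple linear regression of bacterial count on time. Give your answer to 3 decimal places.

b = r · sᵧ/sₓ = 0.937 · 12.054/3.044 = 3.710446

3.710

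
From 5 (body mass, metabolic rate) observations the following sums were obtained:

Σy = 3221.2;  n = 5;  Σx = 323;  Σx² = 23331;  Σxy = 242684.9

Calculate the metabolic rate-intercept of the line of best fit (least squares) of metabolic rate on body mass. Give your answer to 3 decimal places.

Sxx = Σx² − (Σx)²/n = 23331 − 20865.8 = 2465.2
Sxy = Σxy − (Σx)(Σy)/n = 242684.9 − 208089.52 = 34595.38
b = Sxy/Sxx = 34595.38/2465.2 = 14.033498
a = ȳ − b·x̄ = 644.24 − 14.033498·64.6 = -262.323990

-262.324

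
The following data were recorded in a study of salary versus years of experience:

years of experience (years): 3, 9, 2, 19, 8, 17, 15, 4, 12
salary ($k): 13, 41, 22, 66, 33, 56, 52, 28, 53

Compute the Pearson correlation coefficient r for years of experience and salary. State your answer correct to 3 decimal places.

0.963

n = 9, Σx = 89, Σy = 364, Σxy = 4450, Σx² = 1193, Σy² = 17212
Sxx = Σx² − (Σx)²/n = 1193 − 880.111111 = 312.888889
Sxy = Σxy − (Σx)(Σy)/n = 4450 − 3599.555556 = 850.444444
Syy = Σy² − (Σy)²/n = 17212 − 14721.777778 = 2490.222222
r = Sxy/√(Sxx·Syy) = 850.444444/√(779162.864198) = 850.444444/882.702025 = 0.963456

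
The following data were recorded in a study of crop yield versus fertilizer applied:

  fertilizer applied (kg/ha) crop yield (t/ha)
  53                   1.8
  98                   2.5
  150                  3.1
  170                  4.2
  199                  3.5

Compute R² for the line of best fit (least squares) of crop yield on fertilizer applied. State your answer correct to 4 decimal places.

n = 5, Σx = 670, Σy = 15.1, Σxy = 2215.9, Σx² = 103414, Σy² = 48.99
Sxx = Σx² − (Σx)²/n = 103414 − 89780 = 13634
Sxy = Σxy − (Σx)(Σy)/n = 2215.9 − 2023.4 = 192.5
Syy = Σy² − (Σy)²/n = 48.99 − 45.602 = 3.388
R² = Sxy²/(Sxx·Syy) = (192.5)²/(13634·3.388) = 0.802222

0.8022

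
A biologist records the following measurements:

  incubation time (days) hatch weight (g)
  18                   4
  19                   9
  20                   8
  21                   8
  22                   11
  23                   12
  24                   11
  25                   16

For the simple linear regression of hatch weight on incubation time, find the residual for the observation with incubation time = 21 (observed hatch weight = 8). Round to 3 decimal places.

-1.226

n = 8, Σx = 172, Σy = 79, Σxy = 1753, Σx² = 3740
Sxx = Σx² − (Σx)²/n = 3740 − 3698 = 42
Sxy = Σxy − (Σx)(Σy)/n = 1753 − 1698.5 = 54.5
b = Sxy/Sxx = 54.5/42 = 1.297619
a = ȳ − b·x̄ = 9.875 − 1.297619·21.5 = -18.023810
ŷ(21) = -18.023810 + 1.297619·21 = 9.226190
residual = y − ŷ = 8 − 9.226190 = -1.226190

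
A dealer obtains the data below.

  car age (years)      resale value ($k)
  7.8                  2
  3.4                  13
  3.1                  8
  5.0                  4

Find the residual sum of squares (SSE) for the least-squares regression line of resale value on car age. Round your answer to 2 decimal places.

n = 4, Σx = 19.3, Σy = 27, Σxy = 104.6, Σx² = 107.01, Σy² = 253
Sxx = Σx² − (Σx)²/n = 107.01 − 93.1225 = 13.8875
Sxy = Σxy − (Σx)(Σy)/n = 104.6 − 130.275 = -25.675
Syy = Σy² − (Σy)²/n = 253 − 182.25 = 70.75
b = Sxy/Sxx = -25.675/13.8875 = -1.848785
SSE = Syy − b·Sxy = 70.75 − (-1.848785)·(-25.675) = 23.282448

23.28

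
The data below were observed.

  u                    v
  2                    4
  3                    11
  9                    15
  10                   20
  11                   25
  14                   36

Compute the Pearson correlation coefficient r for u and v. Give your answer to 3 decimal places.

0.941

n = 6, Σx = 49, Σy = 111, Σxy = 1155, Σx² = 511, Σy² = 2683
Sxx = Σx² − (Σx)²/n = 511 − 400.166667 = 110.833333
Sxy = Σxy − (Σx)(Σy)/n = 1155 − 906.5 = 248.5
Syy = Σy² − (Σy)²/n = 2683 − 2053.5 = 629.5
r = Sxy/√(Sxx·Syy) = 248.5/√(69769.583333) = 248.5/264.139326 = 0.940791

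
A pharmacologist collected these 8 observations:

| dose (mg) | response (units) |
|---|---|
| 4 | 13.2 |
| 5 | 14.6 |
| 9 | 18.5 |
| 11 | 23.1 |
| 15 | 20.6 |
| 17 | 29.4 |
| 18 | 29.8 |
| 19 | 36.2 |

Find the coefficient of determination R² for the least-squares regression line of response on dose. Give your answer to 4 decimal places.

n = 8, Σx = 98, Σy = 185.4, Σxy = 2579.4, Σx² = 1442, Σy² = 4750.46
Sxx = Σx² − (Σx)²/n = 1442 − 1200.5 = 241.5
Sxy = Σxy − (Σx)(Σy)/n = 2579.4 − 2271.15 = 308.25
Syy = Σy² − (Σy)²/n = 4750.46 − 4296.645 = 453.815
R² = Sxy²/(Sxx·Syy) = (308.25)²/(241.5·453.815) = 0.866982

0.8670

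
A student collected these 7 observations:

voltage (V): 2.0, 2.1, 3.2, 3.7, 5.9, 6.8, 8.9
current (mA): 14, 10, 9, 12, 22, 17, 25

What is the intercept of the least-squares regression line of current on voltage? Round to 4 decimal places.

6.1524

n = 7, Σx = 32.6, Σy = 109, Σxy = 590.1, Σx² = 192.6
Sxx = Σx² − (Σx)²/n = 192.6 − 151.822857 = 40.777143
Sxy = Σxy − (Σx)(Σy)/n = 590.1 − 507.628571 = 82.471429
b = Sxy/Sxx = 82.471429/40.777143 = 2.022492
a = ȳ − b·x̄ = 15.571429 − 2.022492·4.657143 = 6.152396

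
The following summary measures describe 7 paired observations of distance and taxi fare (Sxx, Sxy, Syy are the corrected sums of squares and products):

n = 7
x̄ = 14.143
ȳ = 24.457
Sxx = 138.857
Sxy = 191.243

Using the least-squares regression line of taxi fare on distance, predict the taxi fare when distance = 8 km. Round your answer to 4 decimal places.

b = Sxy/Sxx = 191.243/138.857 = 1.377266
a = ȳ − b·x̄ = 24.457 − 1.377266·14.143 = 4.978330
ŷ(8) = a + b·8 = 4.978330 + 1.377266·8 = 15.996456

15.9965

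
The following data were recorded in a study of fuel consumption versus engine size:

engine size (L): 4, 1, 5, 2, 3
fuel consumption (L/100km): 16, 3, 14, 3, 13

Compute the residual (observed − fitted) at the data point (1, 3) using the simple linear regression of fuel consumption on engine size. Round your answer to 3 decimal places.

0.200

n = 5, Σx = 15, Σy = 49, Σxy = 182, Σx² = 55
Sxx = Σx² − (Σx)²/n = 55 − 45 = 10
Sxy = Σxy − (Σx)(Σy)/n = 182 − 147 = 35
b = Sxy/Sxx = 35/10 = 3.5
a = ȳ − b·x̄ = 9.8 − 3.5·3 = -0.7
ŷ(1) = -0.7 + 3.5·1 = 2.8
residual = y − ŷ = 3 − 2.8 = 0.2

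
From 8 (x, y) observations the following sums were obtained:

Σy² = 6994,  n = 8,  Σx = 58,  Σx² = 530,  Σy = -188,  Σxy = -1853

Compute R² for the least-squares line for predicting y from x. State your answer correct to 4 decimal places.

Sxx = Σx² − (Σx)²/n = 530 − 420.5 = 109.5
Sxy = Σxy − (Σx)(Σy)/n = -1853 − (-1363) = -490
Syy = Σy² − (Σy)²/n = 6994 − 4418 = 2576
R² = Sxy²/(Sxx·Syy) = (-490)²/(109.5·2576) = 0.851201

0.8512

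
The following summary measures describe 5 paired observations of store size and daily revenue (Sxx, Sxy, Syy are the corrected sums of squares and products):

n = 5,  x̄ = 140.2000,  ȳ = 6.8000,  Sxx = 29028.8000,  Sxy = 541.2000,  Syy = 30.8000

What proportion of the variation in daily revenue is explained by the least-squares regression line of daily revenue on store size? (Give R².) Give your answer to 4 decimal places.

R² = Sxy²/(Sxx·Syy) = (541.2)²/(29028.8·30.8) = 0.327594

0.3276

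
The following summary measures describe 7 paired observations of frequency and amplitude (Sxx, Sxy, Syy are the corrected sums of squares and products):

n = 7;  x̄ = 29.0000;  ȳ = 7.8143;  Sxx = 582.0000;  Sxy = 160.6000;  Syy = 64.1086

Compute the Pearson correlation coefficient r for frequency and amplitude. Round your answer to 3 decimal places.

0.831

r = Sxy/√(Sxx·Syy) = 160.6/√(37311.2052) = 160.6/193.161086 = 0.831430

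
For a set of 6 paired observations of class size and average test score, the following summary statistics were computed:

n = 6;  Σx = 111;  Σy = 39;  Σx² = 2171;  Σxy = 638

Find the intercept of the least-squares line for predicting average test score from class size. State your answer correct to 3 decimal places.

Sxx = Σx² − (Σx)²/n = 2171 − 2053.5 = 117.5
Sxy = Σxy − (Σx)(Σy)/n = 638 − 721.5 = -83.5
b = Sxy/Sxx = -83.5/117.5 = -0.710638
a = ȳ − b·x̄ = 6.5 − (-0.710638)·18.5 = 19.646809

19.647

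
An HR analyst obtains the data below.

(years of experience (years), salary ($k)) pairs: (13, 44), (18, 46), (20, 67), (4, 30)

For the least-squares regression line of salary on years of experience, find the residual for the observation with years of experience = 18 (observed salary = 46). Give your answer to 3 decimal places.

n = 4, Σx = 55, Σy = 187, Σxy = 2860, Σx² = 909
Sxx = Σx² − (Σx)²/n = 909 − 756.25 = 152.75
Sxy = Σxy − (Σx)(Σy)/n = 2860 − 2571.25 = 288.75
b = Sxy/Sxx = 288.75/152.75 = 1.890344
a = ȳ − b·x̄ = 46.75 − 1.890344·13.75 = 20.757774
ŷ(18) = 20.757774 + 1.890344·18 = 54.783961
residual = y − ŷ = 46 − 54.783961 = -8.783961

-8.784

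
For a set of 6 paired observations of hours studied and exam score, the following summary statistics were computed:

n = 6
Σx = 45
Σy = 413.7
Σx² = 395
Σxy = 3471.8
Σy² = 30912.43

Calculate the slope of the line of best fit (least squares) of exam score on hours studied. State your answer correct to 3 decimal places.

Sxx = Σx² − (Σx)²/n = 395 − 337.5 = 57.5
Sxy = Σxy − (Σx)(Σy)/n = 3471.8 − 3102.75 = 369.05
b = Sxy/Sxx = 369.05/57.5 = 6.418261

6.418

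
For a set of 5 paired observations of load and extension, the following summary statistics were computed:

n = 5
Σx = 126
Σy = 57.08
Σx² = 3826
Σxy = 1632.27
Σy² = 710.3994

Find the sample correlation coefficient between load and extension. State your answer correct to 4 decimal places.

Sxx = Σx² − (Σx)²/n = 3826 − 3175.2 = 650.8
Sxy = Σxy − (Σx)(Σy)/n = 1632.27 − 1438.416 = 193.854
Syy = Σy² − (Σy)²/n = 710.3994 − 651.62528 = 58.77412
r = Sxy/√(Sxx·Syy) = 193.854/√(38250.197296) = 193.854/195.576577 = 0.991192

0.9912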